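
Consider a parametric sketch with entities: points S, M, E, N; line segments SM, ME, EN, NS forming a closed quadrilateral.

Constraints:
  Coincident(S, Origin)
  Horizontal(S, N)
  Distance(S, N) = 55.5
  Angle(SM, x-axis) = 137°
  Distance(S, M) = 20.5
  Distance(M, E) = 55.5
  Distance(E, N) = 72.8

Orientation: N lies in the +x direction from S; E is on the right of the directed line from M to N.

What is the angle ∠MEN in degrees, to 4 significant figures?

66.55°

Checks: |ME| = 55.50 ✓; |EN| = 72.80 ✓.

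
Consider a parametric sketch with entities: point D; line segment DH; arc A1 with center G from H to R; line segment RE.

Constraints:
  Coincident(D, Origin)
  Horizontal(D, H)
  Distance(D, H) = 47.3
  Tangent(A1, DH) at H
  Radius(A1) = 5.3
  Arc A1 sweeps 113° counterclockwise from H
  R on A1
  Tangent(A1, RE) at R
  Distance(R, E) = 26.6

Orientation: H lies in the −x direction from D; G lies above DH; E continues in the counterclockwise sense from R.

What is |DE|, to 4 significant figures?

61.68

D is at the origin; DH is horizontal with |DH| = 47.3 and H on the −x side, so H = (-47.30, 0.000). Tangency of A1 to DH means the radius GH is perpendicular to DH, so G = H + (0, 5.3) = (-47.30, 5.300). On A1, H sits at bearing -90° from G; a 113° counterclockwise sweep puts R at bearing 23°, so R = G + 5.3·(cos 23°, sin 23°) = (-42.42, 7.371). Since A1 is tangent to RE there, GR ⟂ RE, so RE runs along (−sin 23°, cos 23°); with |RE| = 26.6, E = (-52.81, 31.86). Then |DE| = |E − D| = 61.68.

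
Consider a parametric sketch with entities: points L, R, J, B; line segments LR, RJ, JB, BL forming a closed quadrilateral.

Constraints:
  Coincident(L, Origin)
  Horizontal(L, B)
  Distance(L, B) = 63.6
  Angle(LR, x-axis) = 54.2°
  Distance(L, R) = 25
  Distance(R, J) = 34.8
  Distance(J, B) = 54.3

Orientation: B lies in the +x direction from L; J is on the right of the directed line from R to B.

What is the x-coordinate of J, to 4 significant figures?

11.23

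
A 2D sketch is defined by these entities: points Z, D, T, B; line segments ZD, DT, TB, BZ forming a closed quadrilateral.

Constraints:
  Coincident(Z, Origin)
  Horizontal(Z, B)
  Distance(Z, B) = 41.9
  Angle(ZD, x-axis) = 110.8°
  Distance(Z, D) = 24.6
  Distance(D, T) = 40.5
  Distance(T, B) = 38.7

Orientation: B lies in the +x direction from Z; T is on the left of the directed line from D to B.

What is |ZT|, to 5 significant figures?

46.968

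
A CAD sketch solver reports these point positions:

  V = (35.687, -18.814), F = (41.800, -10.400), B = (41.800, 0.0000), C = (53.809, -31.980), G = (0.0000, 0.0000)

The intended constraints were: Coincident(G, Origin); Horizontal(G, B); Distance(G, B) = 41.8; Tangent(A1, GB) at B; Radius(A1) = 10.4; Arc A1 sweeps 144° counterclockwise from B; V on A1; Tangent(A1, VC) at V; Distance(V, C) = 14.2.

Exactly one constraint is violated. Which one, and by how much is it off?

Distance(V, C) = 14.2 — off by 8.20.

G = (0.00, 0.00) ✓; G.y = 0.00, B.y = 0.00 ✓; |GB| = 41.80 ✓; ∠(FB, BG) = 90.00° ✓; |FB| = 10.40 ✓; bearing(F→V) − bearing(F→B) = 144.0° ✓; |FV| = 10.40 ✓; ∠(FV, VC) = 90.00° ✓; |VC| = 22.40 ✗.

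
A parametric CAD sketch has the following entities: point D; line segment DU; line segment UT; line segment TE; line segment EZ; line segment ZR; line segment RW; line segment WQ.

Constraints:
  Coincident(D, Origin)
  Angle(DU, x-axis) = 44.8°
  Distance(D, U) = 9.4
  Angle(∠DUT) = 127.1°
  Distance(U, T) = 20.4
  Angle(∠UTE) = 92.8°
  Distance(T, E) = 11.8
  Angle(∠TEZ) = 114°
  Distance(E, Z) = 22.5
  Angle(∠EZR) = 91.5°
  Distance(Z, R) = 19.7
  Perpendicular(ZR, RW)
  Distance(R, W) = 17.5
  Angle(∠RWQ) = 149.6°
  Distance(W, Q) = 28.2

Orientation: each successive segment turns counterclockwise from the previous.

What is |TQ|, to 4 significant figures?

14.98

D is at the origin; DU runs at 44.8° with length 9.4, so U = (6.670, 6.624). ∠DUT = 127.1° gives UT at 97.70° from the x-axis; with |UT| = 20.4, T = (3.937, 26.84). ∠UTE = 92.8° gives TE at -175.1° from the x-axis; with |TE| = 11.8, E = (-7.820, 25.83). ∠TEZ = 114.0° gives EZ at -109.1° from the x-axis; with |EZ| = 22.5, Z = (-15.18, 4.570). ∠EZR = 91.5° gives ZR at -20.60° from the x-axis; with |ZR| = 19.7, R = (3.258, -2.361). ZR is perpendicular to RW, so RW runs at 69.40°; with |RW| = 17.5, W = (9.415, 14.02). ∠RWQ = 149.6° gives WQ at 99.80° from the x-axis; with |WQ| = 28.2, Q = (4.615, 41.81). Then |TQ| = |Q − T| = 14.98.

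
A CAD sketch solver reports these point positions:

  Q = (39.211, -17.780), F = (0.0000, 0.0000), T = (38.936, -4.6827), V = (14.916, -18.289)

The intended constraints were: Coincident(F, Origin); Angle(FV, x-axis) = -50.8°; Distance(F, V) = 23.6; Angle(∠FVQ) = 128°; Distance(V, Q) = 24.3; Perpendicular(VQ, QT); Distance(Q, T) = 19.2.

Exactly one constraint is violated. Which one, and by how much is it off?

Distance(Q, T) = 19.2 — off by 6.10.

F = (0.00, 0.00) ✓; FV at -50.80° ✓; |FV| = 23.60 ✓; ∠FVQ = 128.0° ✓; |VQ| = 24.30 ✓; ∠(VQ, QT) = 90.00° ✓; |QT| = 13.10 ✗.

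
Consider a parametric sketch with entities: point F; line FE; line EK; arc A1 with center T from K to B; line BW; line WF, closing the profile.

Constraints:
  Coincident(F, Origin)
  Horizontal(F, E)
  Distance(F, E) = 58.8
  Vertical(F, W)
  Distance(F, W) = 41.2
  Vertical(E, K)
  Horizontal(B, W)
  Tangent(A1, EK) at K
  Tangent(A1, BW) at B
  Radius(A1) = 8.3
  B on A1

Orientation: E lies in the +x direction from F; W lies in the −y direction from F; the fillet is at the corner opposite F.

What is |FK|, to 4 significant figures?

67.38

F is at the origin; F and E share the same y with |FE| = 58.8 and E on the +x side, so E = (58.80, 0.000). F and W share the same x with |FW| = 41.2 and W on the −y side, so W = (0.000, -41.20). The virtual corner opposite F is at (58.80, -41.20). Tangency of A1 to EK means the radius TK is perpendicular to EK and since A1 is tangent to BW there, TB ⟂ BW, with radius 8.3, so the center T sits 8.3 in from both sides at T = (50.50, -32.90). That places the tangent points at K = (58.80, -32.90) on EK and B = (50.50, -41.20) on BW. Then |FK| = |K − F| = 67.38.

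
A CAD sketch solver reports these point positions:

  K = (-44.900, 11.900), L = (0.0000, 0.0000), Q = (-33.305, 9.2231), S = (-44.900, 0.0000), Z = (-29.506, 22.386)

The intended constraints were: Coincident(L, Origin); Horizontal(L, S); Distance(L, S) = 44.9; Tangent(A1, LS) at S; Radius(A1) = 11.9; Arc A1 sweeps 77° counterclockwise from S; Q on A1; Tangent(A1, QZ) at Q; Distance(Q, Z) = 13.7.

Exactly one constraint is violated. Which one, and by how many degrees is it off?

Tangent(A1, QZ) at Q — off by 3.10°.

L = (0.00, 0.00) ✓; L.y = 0.00, S.y = 0.00 ✓; |LS| = 44.90 ✓; ∠(KS, SL) = 90.00° ✓; |KS| = 11.90 ✓; bearing(K→Q) − bearing(K→S) = 77.00° ✓; |KQ| = 11.90 ✓; ∠(KQ, QZ) = 93.10° ✗; |QZ| = 13.70 ✓.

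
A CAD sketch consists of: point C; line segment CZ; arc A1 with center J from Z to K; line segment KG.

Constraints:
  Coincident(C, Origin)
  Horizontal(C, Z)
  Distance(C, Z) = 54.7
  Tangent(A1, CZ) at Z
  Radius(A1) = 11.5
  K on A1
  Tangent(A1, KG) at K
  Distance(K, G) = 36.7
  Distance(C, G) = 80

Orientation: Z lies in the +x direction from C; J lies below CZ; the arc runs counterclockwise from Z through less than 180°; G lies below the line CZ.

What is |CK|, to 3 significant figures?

48.0

C is at the origin; CZ is horizontal with |CZ| = 54.7 and Z on the +x side, so Z = (54.7, 0.00). Tangency of A1 to CZ means the radius JZ is perpendicular to CZ, so J = Z + (0, -11.5) = (54.7, -11.5). Since JK ⟂ KG (tangency), |JG| = √(11.5² + 36.7²) = 38.5 regardless of where K sits on A1. So G lies on both circle(C, 80.0) and circle(J, 38.5); the below-CZ intersection is G = (63.2, -49.0). K is the foot of the tangent from G: K = (44.8, -17.3).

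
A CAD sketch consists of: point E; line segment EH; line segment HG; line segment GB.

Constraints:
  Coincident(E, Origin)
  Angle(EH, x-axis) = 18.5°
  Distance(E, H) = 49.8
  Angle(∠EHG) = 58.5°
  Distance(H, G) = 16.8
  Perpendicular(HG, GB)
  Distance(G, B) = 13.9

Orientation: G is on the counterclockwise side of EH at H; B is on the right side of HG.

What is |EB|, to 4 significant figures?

57.11

E is at the origin; EH runs at 18.5° with length 49.8, so H = 49.8·(cos 18.5°, sin 18.5°) = (47.23, 15.80). ∠EHG = 58.5°, so HG runs at 18.5° + (180° − 58.5°) = 140.0° from the x-axis; with |HG| = 16.8, G = H + 16.8·(cos 140.0°, sin 140.0°) = (34.36, 26.60). HG is perpendicular to GB; with |GB| = 13.9 on the right of HG, B = G + 13.9·(0.6428, 0.7660) = (43.29, 37.25). Then |EB| = |B − E| = 57.11.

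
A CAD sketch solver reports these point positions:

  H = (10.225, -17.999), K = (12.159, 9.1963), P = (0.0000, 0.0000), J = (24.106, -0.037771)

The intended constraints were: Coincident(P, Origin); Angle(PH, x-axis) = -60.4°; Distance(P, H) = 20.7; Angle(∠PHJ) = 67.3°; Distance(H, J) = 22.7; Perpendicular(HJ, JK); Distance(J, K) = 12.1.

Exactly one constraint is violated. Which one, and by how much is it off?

Distance(J, K) = 12.1 — off by 3.00.

P = (0.00, 0.00) ✓; PH at -60.40° ✓; |PH| = 20.70 ✓; ∠PHJ = 67.30° ✓; |HJ| = 22.70 ✓; ∠(HJ, JK) = 90.00° ✓; |JK| = 15.10 ✗.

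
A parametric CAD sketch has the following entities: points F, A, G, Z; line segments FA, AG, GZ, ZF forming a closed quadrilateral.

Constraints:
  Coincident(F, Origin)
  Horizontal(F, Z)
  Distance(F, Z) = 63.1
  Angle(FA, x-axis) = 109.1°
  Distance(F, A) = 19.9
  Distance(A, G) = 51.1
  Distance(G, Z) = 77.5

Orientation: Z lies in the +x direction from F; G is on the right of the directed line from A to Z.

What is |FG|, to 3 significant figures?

33.1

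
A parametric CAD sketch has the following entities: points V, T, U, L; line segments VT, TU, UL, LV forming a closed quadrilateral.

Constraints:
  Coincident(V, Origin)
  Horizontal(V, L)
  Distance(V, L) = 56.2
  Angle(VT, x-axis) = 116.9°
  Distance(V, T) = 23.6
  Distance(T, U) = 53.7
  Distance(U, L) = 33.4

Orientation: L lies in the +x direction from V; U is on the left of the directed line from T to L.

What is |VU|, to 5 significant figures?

51.980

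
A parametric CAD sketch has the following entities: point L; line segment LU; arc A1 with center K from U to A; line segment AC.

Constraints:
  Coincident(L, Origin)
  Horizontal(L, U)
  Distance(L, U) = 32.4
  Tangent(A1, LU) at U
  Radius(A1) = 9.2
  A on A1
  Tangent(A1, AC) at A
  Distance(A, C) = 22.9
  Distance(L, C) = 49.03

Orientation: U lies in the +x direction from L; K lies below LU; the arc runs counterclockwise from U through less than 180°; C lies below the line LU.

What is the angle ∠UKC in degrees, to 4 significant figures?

172.4°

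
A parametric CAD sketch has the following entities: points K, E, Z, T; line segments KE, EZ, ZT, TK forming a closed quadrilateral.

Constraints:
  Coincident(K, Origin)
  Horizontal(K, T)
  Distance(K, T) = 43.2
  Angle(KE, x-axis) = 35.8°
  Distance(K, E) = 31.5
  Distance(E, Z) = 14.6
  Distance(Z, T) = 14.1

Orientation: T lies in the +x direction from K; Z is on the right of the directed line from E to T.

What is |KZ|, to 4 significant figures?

30.16

Checks: |EZ| = 14.60 ✓; |ZT| = 14.10 ✓.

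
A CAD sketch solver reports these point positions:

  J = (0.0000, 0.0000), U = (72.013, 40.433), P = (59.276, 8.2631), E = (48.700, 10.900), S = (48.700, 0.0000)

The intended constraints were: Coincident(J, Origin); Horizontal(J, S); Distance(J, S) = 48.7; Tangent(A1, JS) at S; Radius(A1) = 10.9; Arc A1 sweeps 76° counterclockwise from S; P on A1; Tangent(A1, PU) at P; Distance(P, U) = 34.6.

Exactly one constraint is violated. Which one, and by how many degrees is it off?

Tangent(A1, PU) at P — off by 7.60°.

J = (0.00, 0.00) ✓; J.y = 0.00, S.y = 0.00 ✓; |JS| = 48.70 ✓; ∠(ES, SJ) = 90.00° ✓; |ES| = 10.90 ✓; bearing(E→P) − bearing(E→S) = 76.00° ✓; |EP| = 10.90 ✓; ∠(EP, PU) = 97.60° ✗; |PU| = 34.60 ✓.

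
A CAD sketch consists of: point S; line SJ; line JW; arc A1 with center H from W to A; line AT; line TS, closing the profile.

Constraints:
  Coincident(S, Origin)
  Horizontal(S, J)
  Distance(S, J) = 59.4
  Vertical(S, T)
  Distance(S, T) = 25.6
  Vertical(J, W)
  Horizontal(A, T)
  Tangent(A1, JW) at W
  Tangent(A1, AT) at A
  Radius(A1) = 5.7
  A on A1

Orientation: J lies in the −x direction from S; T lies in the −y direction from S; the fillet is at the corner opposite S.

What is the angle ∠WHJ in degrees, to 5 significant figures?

74.017°

S is at the origin; SJ is horizontal with |SJ| = 59.4 and J on the −x side, so J = (-59.400, 0.0000). S and T share the same x with |ST| = 25.6 and T on the −y side, so T = (0.0000, -25.600). The virtual corner opposite S is at (-59.400, -25.600). The tangent condition forces HW to be normal to JW and the tangent condition forces HA to be normal to AT, with radius 5.7, so the center H sits 5.7 in from both sides at H = (-53.700, -19.900). That places the tangent points at W = (-59.400, -19.900) on JW and A = (-53.700, -25.600) on AT. Then cos ∠WHJ = HW·HJ / (|HW||HJ|), giving 74.017°.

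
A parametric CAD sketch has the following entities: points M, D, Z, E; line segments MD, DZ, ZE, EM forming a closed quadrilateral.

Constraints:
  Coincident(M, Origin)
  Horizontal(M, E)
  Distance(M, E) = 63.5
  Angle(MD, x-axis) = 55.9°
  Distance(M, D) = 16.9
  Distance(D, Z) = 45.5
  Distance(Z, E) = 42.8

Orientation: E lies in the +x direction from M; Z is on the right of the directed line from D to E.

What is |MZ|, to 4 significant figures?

40.10

M is at the origin; M and E share the same y with |ME| = 63.5 and E in +x, so E = (63.5, 0). MD runs at 55.9° with |MD| = 16.9, so D = (9.475, 13.99). Z is determined by |DZ| = 45.5 and |ZE| = 42.8 together: it lies at the intersection of circle(D, 45.5) and circle(E, 42.8). With |DE| = 55.81, the foot of the radical line on DE is 30.04 from D and the perpendicular offset is √(45.5² − 30.04²) = 34.17. Taking the right-of-DE solution: Z = (29.99, -26.62).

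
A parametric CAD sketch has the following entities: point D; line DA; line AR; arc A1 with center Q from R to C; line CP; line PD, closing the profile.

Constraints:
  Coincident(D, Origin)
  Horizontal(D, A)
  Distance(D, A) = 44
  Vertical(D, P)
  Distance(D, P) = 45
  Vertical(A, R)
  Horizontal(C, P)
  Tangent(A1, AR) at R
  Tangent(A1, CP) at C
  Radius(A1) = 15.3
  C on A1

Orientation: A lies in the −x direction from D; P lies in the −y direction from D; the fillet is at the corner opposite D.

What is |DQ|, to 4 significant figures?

41.30

D is at the origin; D and A share the same y with |DA| = 44.0 and A on the −x side, so A = (-44.00, 0.000). D and P share the same x with |DP| = 45.0 and P on the −y side, so P = (0.000, -45.00). The virtual corner opposite D is at (-44.00, -45.00). The tangent condition forces QR to be normal to AR and A1 meets CP tangentially, so QC is at right angles to CP, with radius 15.3, so the center Q sits 15.3 in from both sides at Q = (-28.70, -29.70). Then |DQ| = |Q − D| = 41.30.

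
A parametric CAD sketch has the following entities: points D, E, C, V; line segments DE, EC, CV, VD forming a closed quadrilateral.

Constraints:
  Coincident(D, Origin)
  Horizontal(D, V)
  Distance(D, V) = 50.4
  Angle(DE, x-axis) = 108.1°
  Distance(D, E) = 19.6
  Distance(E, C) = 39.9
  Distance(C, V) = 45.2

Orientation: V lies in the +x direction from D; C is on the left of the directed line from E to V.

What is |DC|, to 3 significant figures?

48.3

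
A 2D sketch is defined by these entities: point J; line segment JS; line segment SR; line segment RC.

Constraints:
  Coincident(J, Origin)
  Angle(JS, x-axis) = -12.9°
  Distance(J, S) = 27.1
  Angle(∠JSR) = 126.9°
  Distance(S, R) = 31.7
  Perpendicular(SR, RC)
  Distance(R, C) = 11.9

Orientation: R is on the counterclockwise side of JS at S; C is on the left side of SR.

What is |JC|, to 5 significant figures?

48.956

J is at the origin; JS runs at -12.9° with length 27.1, so S = 27.1·(cos -12.9°, sin -12.9°) = (26.416, -6.0501). ∠JSR = 126.9°, so SR runs at -12.9° + (180° − 126.9°) = 40.200° from the x-axis; with |SR| = 31.7, R = S + 31.7·(cos 40.200°, sin 40.200°) = (50.628, 14.411). The perpendicularity gives RC at right angles to SR; with |RC| = 11.9 on the left of SR, C = R + 11.9·(-0.64546, 0.76380) = (42.947, 23.500). Then |JC| = |C − J| = 48.956.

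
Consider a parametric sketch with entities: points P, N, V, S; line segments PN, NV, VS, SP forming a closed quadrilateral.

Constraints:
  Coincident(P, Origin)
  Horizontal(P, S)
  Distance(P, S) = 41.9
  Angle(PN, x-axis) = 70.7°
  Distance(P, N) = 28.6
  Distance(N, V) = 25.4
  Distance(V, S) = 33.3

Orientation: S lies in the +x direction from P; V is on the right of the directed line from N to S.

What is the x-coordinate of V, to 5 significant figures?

8.6387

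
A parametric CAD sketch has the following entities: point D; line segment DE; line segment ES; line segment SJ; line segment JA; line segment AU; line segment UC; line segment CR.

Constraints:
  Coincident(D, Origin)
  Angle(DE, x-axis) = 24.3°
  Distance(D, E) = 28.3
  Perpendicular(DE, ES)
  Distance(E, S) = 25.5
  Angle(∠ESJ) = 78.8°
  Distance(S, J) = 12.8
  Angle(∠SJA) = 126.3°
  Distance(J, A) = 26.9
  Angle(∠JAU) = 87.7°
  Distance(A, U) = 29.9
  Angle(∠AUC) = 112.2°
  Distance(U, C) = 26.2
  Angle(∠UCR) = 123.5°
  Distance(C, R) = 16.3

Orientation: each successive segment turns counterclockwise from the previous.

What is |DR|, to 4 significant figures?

51.87

D is at the origin; DE runs at 24.3° with length 28.3, so E = (25.79, 11.65). The perpendicularity gives ES at right angles to DE, so ES runs at 114.3°; with |ES| = 25.5, S = (15.30, 34.89). ∠ESJ = 78.8° gives SJ at -144.5° from the x-axis; with |SJ| = 12.8, J = (4.878, 27.45). ∠SJA = 126.3° gives JA at -90.80° from the x-axis; with |JA| = 26.9, A = (4.503, 0.5563). ∠JAU = 87.7° gives AU at 1.500° from the x-axis; with |AU| = 29.9, U = (34.39, 1.339). ∠AUC = 112.2° gives UC at 69.30° from the x-axis; with |UC| = 26.2, C = (43.65, 25.85). ∠UCR = 123.5° gives CR at 125.8° from the x-axis; with |CR| = 16.3, R = (34.12, 39.07). Then |DR| = |R − D| = 51.87.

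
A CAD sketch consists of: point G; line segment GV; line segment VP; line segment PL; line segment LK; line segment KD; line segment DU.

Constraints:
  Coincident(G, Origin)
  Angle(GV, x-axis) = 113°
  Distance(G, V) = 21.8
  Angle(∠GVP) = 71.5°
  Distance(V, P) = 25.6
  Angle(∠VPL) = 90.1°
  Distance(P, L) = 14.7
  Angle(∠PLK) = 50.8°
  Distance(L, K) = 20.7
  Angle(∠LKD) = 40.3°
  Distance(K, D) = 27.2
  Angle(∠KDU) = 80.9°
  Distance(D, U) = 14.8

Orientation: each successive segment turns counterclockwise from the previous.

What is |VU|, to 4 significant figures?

38.12

G is at the origin; GV runs at 113.0° with length 21.8, so V = (-8.518, 20.07). ∠GVP = 71.5° gives VP at -138.5° from the x-axis; with |VP| = 25.6, P = (-27.69, 3.104). ∠VPL = 90.1° gives PL at -48.60° from the x-axis; with |PL| = 14.7, L = (-17.97, -7.923). ∠PLK = 50.8° gives LK at 80.60° from the x-axis; with |LK| = 20.7, K = (-14.59, 12.50). ∠LKD = 40.3° gives KD at -139.7° from the x-axis; with |KD| = 27.2, D = (-35.33, -5.093). ∠KDU = 80.9° gives DU at -40.60° from the x-axis; with |DU| = 14.8, U = (-24.10, -14.72). Then |VU| = |U − V| = 38.12.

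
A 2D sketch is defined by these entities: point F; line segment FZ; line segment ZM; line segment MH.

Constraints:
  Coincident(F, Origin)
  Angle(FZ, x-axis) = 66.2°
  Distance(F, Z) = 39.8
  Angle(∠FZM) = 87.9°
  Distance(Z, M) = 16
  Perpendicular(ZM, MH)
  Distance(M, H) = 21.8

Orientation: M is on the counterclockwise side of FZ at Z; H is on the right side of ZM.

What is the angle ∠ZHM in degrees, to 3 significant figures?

36.3°

F is at the origin; FZ runs at 66.2° with length 39.8, so Z = 39.8·(cos 66.2°, sin 66.2°) = (16.1, 36.4). ∠FZM = 87.9°, so ZM runs at 66.2° + (180° − 87.9°) = 158° from the x-axis; with |ZM| = 16.0, M = Z + 16.0·(cos 158°, sin 158°) = (1.19, 42.3). The perpendicularity gives MH at right angles to ZM; with |MH| = 21.8 on the right of ZM, H = M + 21.8·(0.370, 0.929) = (9.26, 62.6). Then cos ∠ZHM = HZ·HM / (|HZ||HM|), giving 36.3°.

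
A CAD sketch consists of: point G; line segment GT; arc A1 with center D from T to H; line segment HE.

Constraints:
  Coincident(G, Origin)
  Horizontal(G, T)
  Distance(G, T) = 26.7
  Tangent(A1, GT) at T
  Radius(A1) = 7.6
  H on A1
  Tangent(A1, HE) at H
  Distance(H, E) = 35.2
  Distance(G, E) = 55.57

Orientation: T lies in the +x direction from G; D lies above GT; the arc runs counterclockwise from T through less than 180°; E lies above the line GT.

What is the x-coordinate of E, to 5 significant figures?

35.902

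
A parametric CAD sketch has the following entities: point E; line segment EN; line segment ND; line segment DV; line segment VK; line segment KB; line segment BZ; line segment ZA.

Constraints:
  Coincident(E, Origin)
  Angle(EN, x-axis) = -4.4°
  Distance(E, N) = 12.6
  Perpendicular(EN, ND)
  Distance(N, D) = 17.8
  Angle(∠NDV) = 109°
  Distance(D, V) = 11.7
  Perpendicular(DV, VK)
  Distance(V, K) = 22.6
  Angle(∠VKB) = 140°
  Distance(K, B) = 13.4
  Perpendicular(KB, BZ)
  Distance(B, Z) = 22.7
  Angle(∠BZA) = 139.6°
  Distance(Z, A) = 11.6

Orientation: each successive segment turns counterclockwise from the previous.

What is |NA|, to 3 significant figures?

14.5

E is at the origin; EN runs at -4.4° with length 12.6, so N = (12.6, -0.967). EN ⟂ ND, so ND runs at 85.6°; with |ND| = 17.8, D = (13.9, 16.8). ∠NDV = 109.0° gives DV at 157° from the x-axis; with |DV| = 11.7, V = (3.19, 21.4). The perpendicularity gives VK at right angles to DV, so VK runs at -113°; with |VK| = 22.6, K = (-5.78, 0.686). ∠VKB = 140.0° gives KB at -73.4° from the x-axis; with |KB| = 13.4, B = (-1.96, -12.2). KB is perpendicular to BZ, so BZ runs at 16.6°; with |BZ| = 22.7, Z = (19.8, -5.67). ∠BZA = 139.6° gives ZA at 57.0° from the x-axis; with |ZA| = 11.6, A = (26.1, 4.06). Then |NA| = |A − N| = 14.5.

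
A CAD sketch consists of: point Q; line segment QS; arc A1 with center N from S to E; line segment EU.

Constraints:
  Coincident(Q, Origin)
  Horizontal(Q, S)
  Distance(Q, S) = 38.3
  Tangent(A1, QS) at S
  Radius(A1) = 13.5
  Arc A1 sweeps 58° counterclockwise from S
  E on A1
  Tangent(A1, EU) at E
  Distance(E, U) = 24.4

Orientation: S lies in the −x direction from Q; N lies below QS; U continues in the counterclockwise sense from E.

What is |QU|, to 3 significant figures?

68.3

On A1, S sits at bearing 90° from N; a 58° counterclockwise sweep puts E at bearing 148°, so E = N + 13.5·(cos 148°, sin 148°) = (-49.7, -6.35). Tangency of A1 to EU means the radius NE is perpendicular to EU, so EU runs along (−sin 148°, cos 148°); with |EU| = 24.4, U = (-62.7, -27.0). Then |QU| = |U − Q| = 68.3.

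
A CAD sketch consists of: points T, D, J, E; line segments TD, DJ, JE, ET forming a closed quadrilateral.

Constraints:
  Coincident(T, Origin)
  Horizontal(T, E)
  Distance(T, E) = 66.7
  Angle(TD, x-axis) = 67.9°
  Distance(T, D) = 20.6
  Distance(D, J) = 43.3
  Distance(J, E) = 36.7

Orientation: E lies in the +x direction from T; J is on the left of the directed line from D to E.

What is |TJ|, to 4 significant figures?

58.64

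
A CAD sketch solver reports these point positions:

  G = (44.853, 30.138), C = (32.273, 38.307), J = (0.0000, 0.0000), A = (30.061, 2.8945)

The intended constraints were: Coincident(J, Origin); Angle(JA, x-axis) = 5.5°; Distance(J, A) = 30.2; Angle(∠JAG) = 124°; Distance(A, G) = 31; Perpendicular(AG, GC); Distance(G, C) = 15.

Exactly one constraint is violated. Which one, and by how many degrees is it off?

Perpendicular(AG, GC) — off by 4.50°.

J = (0.00, 0.00) ✓; JA at 5.500° ✓; |JA| = 30.20 ✓; ∠JAG = 124.0° ✓; |AG| = 31.00 ✓; ∠(AG, GC) = 85.50° ✗; |GC| = 15.00 ✓.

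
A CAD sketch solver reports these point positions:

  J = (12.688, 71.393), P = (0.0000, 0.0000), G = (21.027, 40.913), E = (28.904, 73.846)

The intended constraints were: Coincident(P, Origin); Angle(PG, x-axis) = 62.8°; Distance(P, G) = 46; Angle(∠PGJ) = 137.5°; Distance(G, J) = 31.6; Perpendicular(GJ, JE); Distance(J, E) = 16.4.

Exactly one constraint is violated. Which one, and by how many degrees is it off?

Perpendicular(GJ, JE) — off by 6.70°.

P = (0.00, 0.00) ✓; PG at 62.80° ✓; |PG| = 46.00 ✓; ∠PGJ = 137.5° ✓; |GJ| = 31.60 ✓; ∠(GJ, JE) = 96.70° ✗; |JE| = 16.40 ✓.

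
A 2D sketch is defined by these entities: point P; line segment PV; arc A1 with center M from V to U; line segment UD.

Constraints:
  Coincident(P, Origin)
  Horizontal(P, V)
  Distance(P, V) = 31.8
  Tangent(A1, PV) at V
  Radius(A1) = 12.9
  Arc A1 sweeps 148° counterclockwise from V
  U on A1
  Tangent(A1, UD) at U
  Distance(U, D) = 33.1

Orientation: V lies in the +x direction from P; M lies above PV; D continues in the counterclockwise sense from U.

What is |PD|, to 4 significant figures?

42.71

P is at the origin; PV is horizontal with |PV| = 31.8 and V on the +x side, so V = (31.80, 0.000). Tangency of A1 to PV means the radius MV is perpendicular to PV, so M = V + (0, 12.9) = (31.80, 12.90). On A1, V sits at bearing -90° from M; a 148° counterclockwise sweep puts U at bearing 58°, so U = M + 12.9·(cos 58°, sin 58°) = (38.64, 23.84). A1 meets UD tangentially, so MU is at right angles to UD, so UD runs along (−sin 58°, cos 58°); with |UD| = 33.1, D = (10.57, 41.38). Then |PD| = |D − P| = 42.71.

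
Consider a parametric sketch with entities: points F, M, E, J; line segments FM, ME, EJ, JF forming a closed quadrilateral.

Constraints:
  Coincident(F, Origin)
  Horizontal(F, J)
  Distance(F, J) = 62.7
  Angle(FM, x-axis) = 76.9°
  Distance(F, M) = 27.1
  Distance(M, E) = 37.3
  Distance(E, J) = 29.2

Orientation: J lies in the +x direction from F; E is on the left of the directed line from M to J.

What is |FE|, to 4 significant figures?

48.29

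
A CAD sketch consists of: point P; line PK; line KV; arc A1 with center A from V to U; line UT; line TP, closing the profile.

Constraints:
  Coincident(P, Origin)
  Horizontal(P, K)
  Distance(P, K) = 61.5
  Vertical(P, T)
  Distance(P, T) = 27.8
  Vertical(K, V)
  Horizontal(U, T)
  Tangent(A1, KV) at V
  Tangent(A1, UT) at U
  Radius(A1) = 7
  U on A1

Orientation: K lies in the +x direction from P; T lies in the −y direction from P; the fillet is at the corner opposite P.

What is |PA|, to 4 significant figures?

58.33

P is at the origin; P and K share the same y with |PK| = 61.5 and K on the +x side, so K = (61.50, 0.000). PT is vertical with |PT| = 27.8 and T on the −y side, so T = (0.000, -27.80). The virtual corner opposite P is at (61.50, -27.80). A1 meets KV tangentially, so AV is at right angles to KV and the tangent condition forces AU to be normal to UT, with radius 7.0, so the center A sits 7.0 in from both sides at A = (54.50, -20.80). Then |PA| = |A − P| = 58.33.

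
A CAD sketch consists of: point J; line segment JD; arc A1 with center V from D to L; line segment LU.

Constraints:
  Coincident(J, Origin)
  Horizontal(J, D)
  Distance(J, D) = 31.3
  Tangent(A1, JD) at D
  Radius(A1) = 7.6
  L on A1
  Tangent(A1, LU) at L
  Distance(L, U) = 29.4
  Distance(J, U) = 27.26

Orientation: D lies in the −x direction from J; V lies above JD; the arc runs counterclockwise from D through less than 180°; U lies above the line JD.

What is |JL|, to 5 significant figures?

25.452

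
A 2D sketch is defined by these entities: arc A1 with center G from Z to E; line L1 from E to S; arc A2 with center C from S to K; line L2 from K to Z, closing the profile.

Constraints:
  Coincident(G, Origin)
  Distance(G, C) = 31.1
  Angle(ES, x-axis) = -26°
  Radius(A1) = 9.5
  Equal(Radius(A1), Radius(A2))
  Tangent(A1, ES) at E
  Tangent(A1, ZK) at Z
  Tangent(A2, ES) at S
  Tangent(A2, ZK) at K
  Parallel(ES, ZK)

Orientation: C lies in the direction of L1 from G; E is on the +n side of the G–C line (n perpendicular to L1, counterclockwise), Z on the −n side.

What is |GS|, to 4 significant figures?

32.52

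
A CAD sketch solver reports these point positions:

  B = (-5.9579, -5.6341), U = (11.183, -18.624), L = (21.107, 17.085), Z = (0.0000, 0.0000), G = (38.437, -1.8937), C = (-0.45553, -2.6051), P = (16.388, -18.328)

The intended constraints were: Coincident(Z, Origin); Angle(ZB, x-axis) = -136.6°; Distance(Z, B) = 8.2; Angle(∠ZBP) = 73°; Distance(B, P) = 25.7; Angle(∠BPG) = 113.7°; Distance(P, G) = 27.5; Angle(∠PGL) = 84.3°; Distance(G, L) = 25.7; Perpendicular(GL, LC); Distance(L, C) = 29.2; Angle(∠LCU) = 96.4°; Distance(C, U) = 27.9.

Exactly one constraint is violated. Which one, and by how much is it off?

Distance(C, U) = 27.9 — off by 8.10.

Z = (0.00, 0.00) ✓; ZB at -136.6° ✓; |ZB| = 8.200 ✓; ∠ZBP = 73.00° ✓; |BP| = 25.70 ✓; ∠BPG = 113.7° ✓; |PG| = 27.50 ✓; ∠PGL = 84.30° ✓; |GL| = 25.70 ✓; ∠(GL, LC) = 90.00° ✓; |LC| = 29.20 ✓; ∠LCU = 96.40° ✓; |CU| = 19.80 ✗.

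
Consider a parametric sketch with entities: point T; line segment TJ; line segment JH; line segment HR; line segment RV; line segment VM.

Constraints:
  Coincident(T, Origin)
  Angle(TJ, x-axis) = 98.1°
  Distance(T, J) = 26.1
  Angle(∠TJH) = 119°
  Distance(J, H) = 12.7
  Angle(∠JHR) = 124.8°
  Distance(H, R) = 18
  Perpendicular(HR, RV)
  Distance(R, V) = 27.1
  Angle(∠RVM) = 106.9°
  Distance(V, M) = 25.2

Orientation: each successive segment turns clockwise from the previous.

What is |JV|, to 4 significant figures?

30.26

T is at the origin; TJ runs at 98.1° with length 26.1, so J = (-3.678, 25.84). ∠TJH = 119.0° gives JH at 37.10° from the x-axis; with |JH| = 12.7, H = (6.452, 33.50). ∠JHR = 124.8° gives HR at -18.10° from the x-axis; with |HR| = 18.0, R = (23.56, 27.91). HR ⟂ RV, so RV runs at -108.1°; with |RV| = 27.1, V = (15.14, 2.149). Then |JV| = |V − J| = 30.26.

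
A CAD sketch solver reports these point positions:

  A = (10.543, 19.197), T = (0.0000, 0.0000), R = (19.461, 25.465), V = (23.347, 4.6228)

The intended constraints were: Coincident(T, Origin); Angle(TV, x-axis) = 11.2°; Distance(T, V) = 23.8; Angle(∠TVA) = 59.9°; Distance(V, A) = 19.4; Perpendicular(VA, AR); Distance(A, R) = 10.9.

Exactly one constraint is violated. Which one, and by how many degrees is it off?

Perpendicular(VA, AR) — off by 6.20°.

T = (0.00, 0.00) ✓; TV at 11.20° ✓; |TV| = 23.80 ✓; ∠TVA = 59.90° ✓; |VA| = 19.40 ✓; ∠(VA, AR) = 96.20° ✗; |AR| = 10.90 ✓.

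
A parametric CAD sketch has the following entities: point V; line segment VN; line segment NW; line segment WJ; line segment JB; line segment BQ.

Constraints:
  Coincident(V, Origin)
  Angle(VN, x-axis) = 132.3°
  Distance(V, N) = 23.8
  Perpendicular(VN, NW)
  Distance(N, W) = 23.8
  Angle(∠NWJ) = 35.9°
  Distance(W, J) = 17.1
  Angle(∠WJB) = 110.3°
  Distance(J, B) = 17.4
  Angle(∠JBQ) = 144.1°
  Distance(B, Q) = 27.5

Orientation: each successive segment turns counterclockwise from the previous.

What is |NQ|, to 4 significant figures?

29.07

∠WJB = 110.3° gives JB at 76.10° from the x-axis; with |JB| = 17.4, B = (-12.45, 20.38). ∠JBQ = 144.1° gives BQ at 112.0° from the x-axis; with |BQ| = 27.5, Q = (-22.75, 45.88). Then |NQ| = |Q − N| = 29.07.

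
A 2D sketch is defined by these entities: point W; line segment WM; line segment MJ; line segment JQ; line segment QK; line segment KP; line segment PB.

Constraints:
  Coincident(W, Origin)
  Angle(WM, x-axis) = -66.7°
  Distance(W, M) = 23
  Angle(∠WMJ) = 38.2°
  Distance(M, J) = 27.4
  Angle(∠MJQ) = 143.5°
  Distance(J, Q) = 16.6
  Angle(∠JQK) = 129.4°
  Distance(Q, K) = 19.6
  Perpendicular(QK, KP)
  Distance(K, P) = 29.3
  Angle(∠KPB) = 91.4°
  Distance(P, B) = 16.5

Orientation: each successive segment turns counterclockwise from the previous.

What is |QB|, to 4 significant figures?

29.86

W is at the origin; WM runs at -66.7° with length 23.0, so M = (9.098, -21.12). ∠WMJ = 38.2° gives MJ at 75.10° from the x-axis; with |MJ| = 27.4, J = (16.14, 5.354). ∠MJQ = 143.5° gives JQ at 111.6° from the x-axis; with |JQ| = 16.6, Q = (10.03, 20.79). ∠JQK = 129.4° gives QK at 162.2° from the x-axis; with |QK| = 19.6, K = (-8.630, 26.78). The perpendicularity gives KP at right angles to QK, so KP runs at -107.8°; with |KP| = 29.3, P = (-17.59, -1.117). ∠KPB = 91.4° gives PB at -19.20° from the x-axis; with |PB| = 16.5, B = (-2.004, -6.543). Then |QB| = |B − Q| = 29.86.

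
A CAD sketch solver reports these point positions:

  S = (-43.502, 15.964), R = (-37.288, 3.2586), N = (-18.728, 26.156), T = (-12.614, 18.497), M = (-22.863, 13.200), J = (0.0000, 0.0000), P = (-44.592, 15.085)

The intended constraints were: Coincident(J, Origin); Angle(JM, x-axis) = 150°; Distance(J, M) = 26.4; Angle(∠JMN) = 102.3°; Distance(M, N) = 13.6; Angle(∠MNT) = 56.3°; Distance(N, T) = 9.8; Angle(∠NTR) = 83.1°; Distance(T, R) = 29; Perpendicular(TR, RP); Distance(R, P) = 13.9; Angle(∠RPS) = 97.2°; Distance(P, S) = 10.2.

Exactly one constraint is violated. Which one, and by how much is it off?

Distance(P, S) = 10.2 — off by 8.80.

J = (0.00, 0.00) ✓; JM at 150.0° ✓; |JM| = 26.40 ✓; ∠JMN = 102.3° ✓; |MN| = 13.60 ✓; ∠MNT = 56.30° ✓; |NT| = 9.800 ✓; ∠NTR = 83.10° ✓; |TR| = 29.00 ✓; ∠(TR, RP) = 90.00° ✓; |RP| = 13.90 ✓; ∠RPS = 97.18° ✓; |PS| = 1.400 ✗.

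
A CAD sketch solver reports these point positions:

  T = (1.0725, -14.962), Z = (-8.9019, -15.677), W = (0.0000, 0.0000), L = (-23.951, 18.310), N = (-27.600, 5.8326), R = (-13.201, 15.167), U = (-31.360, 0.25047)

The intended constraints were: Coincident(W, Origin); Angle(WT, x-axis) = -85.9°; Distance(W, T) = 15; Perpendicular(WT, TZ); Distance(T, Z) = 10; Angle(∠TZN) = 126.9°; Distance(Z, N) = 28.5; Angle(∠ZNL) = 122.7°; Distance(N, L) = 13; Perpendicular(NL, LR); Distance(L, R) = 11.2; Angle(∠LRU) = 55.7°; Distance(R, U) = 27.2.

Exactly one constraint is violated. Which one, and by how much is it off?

Distance(R, U) = 27.2 — off by 3.70.

W = (0.00, 0.00) ✓; WT at -85.90° ✓; |WT| = 15.00 ✓; ∠(WT, TZ) = 90.00° ✓; |TZ| = 10.00 ✓; ∠TZN = 126.9° ✓; |ZN| = 28.50 ✓; ∠ZNL = 122.7° ✓; |NL| = 13.00 ✓; ∠(NL, LR) = 90.00° ✓; |LR| = 11.20 ✓; ∠LRU = 55.70° ✓; |RU| = 23.50 ✗.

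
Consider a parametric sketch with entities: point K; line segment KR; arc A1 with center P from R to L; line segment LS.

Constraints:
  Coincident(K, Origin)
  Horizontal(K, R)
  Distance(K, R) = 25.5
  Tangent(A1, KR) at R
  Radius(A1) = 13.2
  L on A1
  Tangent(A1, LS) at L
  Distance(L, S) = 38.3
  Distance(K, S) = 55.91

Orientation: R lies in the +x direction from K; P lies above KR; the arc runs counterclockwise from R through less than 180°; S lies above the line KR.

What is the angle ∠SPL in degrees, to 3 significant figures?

71.0°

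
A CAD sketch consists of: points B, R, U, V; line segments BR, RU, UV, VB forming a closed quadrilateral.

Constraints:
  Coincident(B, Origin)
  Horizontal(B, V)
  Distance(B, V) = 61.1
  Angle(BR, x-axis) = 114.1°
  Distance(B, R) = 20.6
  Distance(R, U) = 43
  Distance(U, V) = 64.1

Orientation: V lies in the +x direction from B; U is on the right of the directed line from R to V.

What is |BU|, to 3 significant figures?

23.1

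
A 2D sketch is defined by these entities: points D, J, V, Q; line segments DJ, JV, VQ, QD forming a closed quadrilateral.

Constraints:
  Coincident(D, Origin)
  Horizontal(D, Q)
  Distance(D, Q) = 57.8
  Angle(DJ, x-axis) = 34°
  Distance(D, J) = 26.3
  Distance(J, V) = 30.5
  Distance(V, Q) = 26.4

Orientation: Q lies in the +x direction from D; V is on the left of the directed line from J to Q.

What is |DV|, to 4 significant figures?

56.40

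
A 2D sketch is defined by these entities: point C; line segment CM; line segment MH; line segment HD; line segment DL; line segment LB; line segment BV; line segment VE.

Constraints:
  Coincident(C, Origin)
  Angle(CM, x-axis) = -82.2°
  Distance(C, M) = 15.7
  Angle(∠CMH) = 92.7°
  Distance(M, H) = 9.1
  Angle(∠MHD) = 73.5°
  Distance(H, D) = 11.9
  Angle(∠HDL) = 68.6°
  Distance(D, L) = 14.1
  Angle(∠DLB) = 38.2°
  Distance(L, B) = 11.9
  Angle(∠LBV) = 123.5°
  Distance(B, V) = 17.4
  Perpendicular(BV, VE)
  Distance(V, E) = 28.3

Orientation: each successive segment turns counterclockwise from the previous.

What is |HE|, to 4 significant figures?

36.77

C is at the origin; CM runs at -82.2° with length 15.7, so M = (2.131, -15.55). ∠CMH = 92.7° gives MH at 5.100° from the x-axis; with |MH| = 9.1, H = (11.19, -14.75). ∠MHD = 73.5° gives HD at 111.6° from the x-axis; with |HD| = 11.9, D = (6.814, -3.681). ∠HDL = 68.6° gives DL at -137.0° from the x-axis; with |DL| = 14.1, L = (-3.498, -13.30). ∠DLB = 38.2° gives LB at 4.800° from the x-axis; with |LB| = 11.9, B = (8.360, -12.30). ∠LBV = 123.5° gives BV at 61.30° from the x-axis; with |BV| = 17.4, V = (16.72, 2.960). BV is perpendicular to VE, so VE runs at 151.3°; with |VE| = 28.3, E = (-8.107, 16.55). Then |HE| = |E − H| = 36.77.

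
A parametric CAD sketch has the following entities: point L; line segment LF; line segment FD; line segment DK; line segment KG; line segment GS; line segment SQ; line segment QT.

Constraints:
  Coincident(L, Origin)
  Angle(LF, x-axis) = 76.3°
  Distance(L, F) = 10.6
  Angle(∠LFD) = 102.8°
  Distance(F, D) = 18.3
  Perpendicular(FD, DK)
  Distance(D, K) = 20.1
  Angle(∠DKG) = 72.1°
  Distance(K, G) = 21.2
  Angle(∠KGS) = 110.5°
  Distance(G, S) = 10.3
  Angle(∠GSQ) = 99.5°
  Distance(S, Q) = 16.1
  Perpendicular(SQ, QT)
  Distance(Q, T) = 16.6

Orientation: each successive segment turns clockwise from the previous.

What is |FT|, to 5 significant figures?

23.363

L is at the origin; LF runs at 76.3° with length 10.6, so F = (2.5105, 10.298). ∠LFD = 102.8° gives FD at -0.90000° from the x-axis; with |FD| = 18.3, D = (20.808, 10.011). FD is perpendicular to DK, so DK runs at -90.900°; with |DK| = 20.1, K = (20.493, -10.087). ∠DKG = 72.1° gives KG at 161.20° from the x-axis; with |KG| = 21.2, G = (0.42355, -3.2545). ∠KGS = 110.5° gives GS at 91.700° from the x-axis; with |GS| = 10.3, S = (0.11798, 7.0410). ∠GSQ = 99.5° gives SQ at 11.200° from the x-axis; with |SQ| = 16.1, Q = (15.911, 10.168). The perpendicularity gives QT at right angles to SQ, so QT runs at -78.800°; with |QT| = 16.6, T = (19.136, -6.1157). Then |FT| = |T − F| = 23.363.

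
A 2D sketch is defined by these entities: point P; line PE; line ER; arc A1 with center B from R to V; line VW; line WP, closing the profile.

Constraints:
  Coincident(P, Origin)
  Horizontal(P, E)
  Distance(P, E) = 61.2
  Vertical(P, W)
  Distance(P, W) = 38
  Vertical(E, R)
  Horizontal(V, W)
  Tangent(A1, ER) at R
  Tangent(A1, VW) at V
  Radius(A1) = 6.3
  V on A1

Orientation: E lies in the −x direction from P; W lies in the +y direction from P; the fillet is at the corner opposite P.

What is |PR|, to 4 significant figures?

68.92

P is at the origin; P and E share the same y with |PE| = 61.2 and E on the −x side, so E = (-61.20, 0.000). P and W share the same x with |PW| = 38.0 and W on the +y side, so W = (0.000, 38.00). The virtual corner opposite P is at (-61.20, 38.00). The tangent condition forces BR to be normal to ER and tangency of A1 to VW means the radius BV is perpendicular to VW, with radius 6.3, so the center B sits 6.3 in from both sides at B = (-54.90, 31.70). That places the tangent points at R = (-61.20, 31.70) on ER and V = (-54.90, 38.00) on VW. Then |PR| = |R − P| = 68.92.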